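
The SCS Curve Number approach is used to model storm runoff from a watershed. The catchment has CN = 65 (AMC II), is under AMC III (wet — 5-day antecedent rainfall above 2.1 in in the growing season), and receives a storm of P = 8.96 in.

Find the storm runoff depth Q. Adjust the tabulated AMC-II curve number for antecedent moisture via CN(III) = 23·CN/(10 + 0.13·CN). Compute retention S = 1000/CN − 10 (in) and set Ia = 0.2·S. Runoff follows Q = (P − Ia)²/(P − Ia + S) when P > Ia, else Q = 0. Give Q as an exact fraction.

Q = 35975023/5404425 in ≈ 6.657 in

Adjust CN=65 to AMC III: 23·65/(10 + 0.13·65) → 1495 ÷ (369/20) = 29900/369 ≈ 81.030
Max retention: S = 1000/(29900/369) − 10 = 700/299 in (≈ 2.341 in)
Ia = 0.2S: 0.2·2.341 = 0.468 in (exactly 140/299)
P − Ia = 8.960 − 0.468 = 63476/7475 ≈ 8.492 in (> 0, runoff occurs)
Q: (63476/7475)² ÷ (80976/7475) = 35975023/5404425 in (≈ 6.657 in)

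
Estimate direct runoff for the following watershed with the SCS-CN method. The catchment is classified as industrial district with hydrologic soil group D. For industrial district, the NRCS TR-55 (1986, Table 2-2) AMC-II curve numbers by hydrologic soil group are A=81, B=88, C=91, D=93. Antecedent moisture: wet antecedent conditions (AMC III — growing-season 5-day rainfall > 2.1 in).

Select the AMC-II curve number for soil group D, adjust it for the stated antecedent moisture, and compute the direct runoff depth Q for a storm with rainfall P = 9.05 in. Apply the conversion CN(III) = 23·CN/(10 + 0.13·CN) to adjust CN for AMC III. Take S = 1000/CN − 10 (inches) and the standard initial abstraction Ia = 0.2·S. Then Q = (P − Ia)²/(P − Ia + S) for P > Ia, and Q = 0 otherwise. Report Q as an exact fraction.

NRCS table: industrial district, soil group D → CN(II) = 93
CN(III) from CN(II)=93: (23·93)/(10 + 0.13·93) = 213900/2209 ≈ 96.831
Max retention: S = 1000/(213900/2209) − 10 = 700/2139 in (≈ 0.327 in)
Ia = 0.2·(700/2139) = 140/2139 in ≈ 0.065 in
Since P=9.050 > Ia=0.065: effective rainfall P−Ia = 384359/42780 in
Q = (384359/42780)²/((384359/42780) + 700/2139) = (147731840881/1830128400)/(398359/42780) = 147731840881/17041798020 in ≈ 8.669 in

Q = 147731840881/17041798020 in ≈ 8.669 in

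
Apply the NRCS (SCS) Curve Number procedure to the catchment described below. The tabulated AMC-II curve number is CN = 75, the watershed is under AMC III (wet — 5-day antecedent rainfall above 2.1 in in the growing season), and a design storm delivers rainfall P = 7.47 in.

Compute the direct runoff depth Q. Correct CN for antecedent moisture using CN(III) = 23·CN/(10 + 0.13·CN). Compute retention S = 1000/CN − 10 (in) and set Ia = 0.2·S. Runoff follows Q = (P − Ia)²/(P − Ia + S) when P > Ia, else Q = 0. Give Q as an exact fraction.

Adjust CN=75 to AMC III: 23·75/(10 + 0.13·75) → 1725 ÷ (79/4) = 6900/79 ≈ 87.342
Retention S: 1000/CN − 10 with CN=87.342 → S = 100/69 ≈ 1.449 in
Initial abstraction Ia = S/5 = (100/69)/5 = 20/69 ≈ 0.290 in
Since P=7.470 > Ia=0.290: effective rainfall P−Ia = 49543/6900 in
Runoff Q = (P−Ia)²/(P−Ia+S) = (7.180)²/(7.180+1.449) = 2454508849/410846700 ≈ 5.974 in

Q = 2454508849/410846700 in ≈ 5.974 in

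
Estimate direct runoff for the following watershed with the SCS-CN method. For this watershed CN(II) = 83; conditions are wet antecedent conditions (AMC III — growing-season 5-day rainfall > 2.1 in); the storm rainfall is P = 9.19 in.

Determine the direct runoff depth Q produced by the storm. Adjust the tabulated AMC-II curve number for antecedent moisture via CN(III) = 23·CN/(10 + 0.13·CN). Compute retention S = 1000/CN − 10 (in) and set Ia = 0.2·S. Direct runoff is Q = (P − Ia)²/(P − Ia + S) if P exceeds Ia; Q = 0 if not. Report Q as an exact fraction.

Q = 2959676377641/360871823900 in ≈ 8.201 in

Wet (AMC III): CN(III) = 23·83/(10 + 0.13·83) = 1909/(2079/100) = 190900/2079 ≈ 91.823
Retention S: 1000/CN − 10 with CN=91.823 → S = 1700/1909 ≈ 0.891 in
Ia = 0.2S: 0.2·0.891 = 0.178 in (exactly 340/1909)
Excess rainfall: 9.190 − 0.178 = 9.012 in; P > Ia so Q > 0
Runoff Q = (P−Ia)²/(P−Ia+S) = (9.012)²/(9.012+0.891) = 2959676377641/360871823900 ≈ 8.201 in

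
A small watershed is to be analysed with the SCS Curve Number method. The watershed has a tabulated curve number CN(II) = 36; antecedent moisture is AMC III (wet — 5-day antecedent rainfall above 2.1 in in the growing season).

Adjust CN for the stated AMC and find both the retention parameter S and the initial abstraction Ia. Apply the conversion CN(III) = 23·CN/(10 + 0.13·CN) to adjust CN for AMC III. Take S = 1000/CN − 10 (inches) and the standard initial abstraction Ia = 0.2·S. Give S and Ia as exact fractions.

Wet (AMC III): CN(III) = 23·36/(10 + 0.13·36) = 828/(367/25) = 20700/367 ≈ 56.403
S = 1000/(20700/367) − 10 = 1600/207 in ≈ 7.729 in
Ia = 0.2S: 0.2·7.729 = 1.546 in (exactly 320/207)

S = 1600/207 in ≈ 7.729 in; Ia = 320/207 in ≈ 1.546 in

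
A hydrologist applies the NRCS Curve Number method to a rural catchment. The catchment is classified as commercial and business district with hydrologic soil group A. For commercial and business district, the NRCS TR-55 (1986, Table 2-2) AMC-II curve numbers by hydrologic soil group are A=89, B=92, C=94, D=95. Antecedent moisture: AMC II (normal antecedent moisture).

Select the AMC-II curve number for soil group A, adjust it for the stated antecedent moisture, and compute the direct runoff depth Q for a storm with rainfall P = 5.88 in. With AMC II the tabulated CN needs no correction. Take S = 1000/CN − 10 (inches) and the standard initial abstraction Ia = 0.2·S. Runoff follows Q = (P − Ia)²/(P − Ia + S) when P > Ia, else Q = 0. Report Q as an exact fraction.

Q = 157076089/34004675 in ≈ 4.619 in

NRCS table: commercial and business district, soil group A → CN(II) = 89
AMC II — tabulated CN = 89 applies directly.
Retention S: 1000/CN − 10 with CN=89.000 → S = 110/89 ≈ 1.236 in
Initial abstraction Ia = S/5 = (110/89)/5 = 22/89 ≈ 0.247 in
Since P=5.880 > Ia=0.247: effective rainfall P−Ia = 12533/2225 in
Runoff Q = (P−Ia)²/(P−Ia+S) = (5.633)²/(5.633+1.236) = 157076089/34004675 ≈ 4.619 in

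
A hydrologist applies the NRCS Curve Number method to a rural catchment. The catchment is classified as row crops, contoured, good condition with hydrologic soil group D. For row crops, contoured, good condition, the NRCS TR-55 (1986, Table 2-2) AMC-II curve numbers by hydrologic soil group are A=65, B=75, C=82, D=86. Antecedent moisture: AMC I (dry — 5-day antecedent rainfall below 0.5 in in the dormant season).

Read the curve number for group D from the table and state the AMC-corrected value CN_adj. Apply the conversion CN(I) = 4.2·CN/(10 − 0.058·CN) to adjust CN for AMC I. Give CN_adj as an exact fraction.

CN_adj = 12900/179 ≈ 72.067

NRCS table: row crops, contoured, good condition, soil group D → CN(II) = 86
CN(I) from CN(II)=86: (4.2·86)/(10 − 0.058·86) = 12900/179 ≈ 72.067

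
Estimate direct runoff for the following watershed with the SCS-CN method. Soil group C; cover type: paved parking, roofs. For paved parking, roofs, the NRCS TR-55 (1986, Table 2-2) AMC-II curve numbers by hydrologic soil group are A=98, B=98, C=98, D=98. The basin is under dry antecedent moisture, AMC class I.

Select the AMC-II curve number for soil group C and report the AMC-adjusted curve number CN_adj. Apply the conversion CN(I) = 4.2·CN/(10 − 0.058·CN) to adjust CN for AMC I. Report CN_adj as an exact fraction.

NRCS table: paved parking, roofs, soil group C → CN(II) = 98
Adjust CN=98 to AMC I: 4.2·98/(10 − 0.058·98) → (2058/5) ÷ (1079/250) = 102900/1079 ≈ 95.366

CN_adj = 102900/1079 ≈ 95.366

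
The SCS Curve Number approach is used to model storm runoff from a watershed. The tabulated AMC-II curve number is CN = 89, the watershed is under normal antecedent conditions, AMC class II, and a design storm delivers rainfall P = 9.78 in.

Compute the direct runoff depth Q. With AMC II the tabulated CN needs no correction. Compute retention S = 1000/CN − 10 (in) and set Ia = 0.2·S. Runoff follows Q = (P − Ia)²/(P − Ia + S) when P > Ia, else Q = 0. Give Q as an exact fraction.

CN(II) = 89; AMC II needs no correction.
S = 1000/89 − 10 = 110/89 in ≈ 1.236 in
Ia = 0.2S: 0.2·1.236 = 0.247 in (exactly 22/89)
Excess rainfall: 9.780 − 0.247 = 9.533 in; P > Ia so Q > 0
Q = (42421/4450)²/((42421/4450) + 110/89) = (1799541241/19802500)/(47921/4450) = 1799541241/213248450 in ≈ 8.439 in

Q = 1799541241/213248450 in ≈ 8.439 in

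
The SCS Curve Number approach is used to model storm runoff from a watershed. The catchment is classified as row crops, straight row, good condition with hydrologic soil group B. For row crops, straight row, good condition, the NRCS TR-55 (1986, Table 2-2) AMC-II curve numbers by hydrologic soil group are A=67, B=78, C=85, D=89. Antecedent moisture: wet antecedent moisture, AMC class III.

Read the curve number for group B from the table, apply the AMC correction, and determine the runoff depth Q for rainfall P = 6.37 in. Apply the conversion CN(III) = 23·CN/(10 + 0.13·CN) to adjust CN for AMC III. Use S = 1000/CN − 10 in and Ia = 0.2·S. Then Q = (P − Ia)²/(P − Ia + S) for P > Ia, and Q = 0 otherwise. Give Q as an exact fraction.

Q = 301828273321/59147193300 in ≈ 5.103 in

NRCS table: row crops, straight row, good condition, soil group B → CN(II) = 78
CN(III) from CN(II)=78: (23·78)/(10 + 0.13·78) = 89700/1007 ≈ 89.076
S = 1000/(89700/1007) − 10 = 1100/897 in ≈ 1.226 in
Ia = 0.2·(1100/897) = 220/897 in ≈ 0.245 in
Since P=6.370 > Ia=0.245: effective rainfall P−Ia = 549389/89700 in
Runoff Q = (P−Ia)²/(P−Ia+S) = (6.125)²/(6.125+1.226) = 301828273321/59147193300 ≈ 5.103 in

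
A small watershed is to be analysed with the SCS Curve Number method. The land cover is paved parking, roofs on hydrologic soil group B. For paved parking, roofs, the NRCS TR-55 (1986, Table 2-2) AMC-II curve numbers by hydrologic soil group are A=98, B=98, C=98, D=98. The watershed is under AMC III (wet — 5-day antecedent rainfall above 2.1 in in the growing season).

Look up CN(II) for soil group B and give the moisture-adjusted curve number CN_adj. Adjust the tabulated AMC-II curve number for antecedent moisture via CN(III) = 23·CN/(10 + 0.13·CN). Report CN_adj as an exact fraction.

NRCS table: paved parking, roofs, soil group B → CN(II) = 98
Wet (AMC III): CN(III) = 23·98/(10 + 0.13·98) = 2254/(1137/50) = 112700/1137 ≈ 99.120

CN_adj = 112700/1137 ≈ 99.120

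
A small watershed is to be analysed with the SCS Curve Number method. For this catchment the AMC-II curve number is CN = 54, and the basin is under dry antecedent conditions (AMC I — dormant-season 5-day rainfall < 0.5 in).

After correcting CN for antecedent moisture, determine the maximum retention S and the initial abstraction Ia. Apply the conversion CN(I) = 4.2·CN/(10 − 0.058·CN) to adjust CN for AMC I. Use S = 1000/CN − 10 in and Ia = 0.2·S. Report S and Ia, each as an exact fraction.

S = 11500/567 in ≈ 20.282 in; Ia = 2300/567 in ≈ 4.056 in

Dry (AMC I): CN(I) = 4.2·54/(10 − 0.058·54) = (1134/5)/(1717/250) = 56700/1717 ≈ 33.023
Max retention: S = 1000/(56700/1717) − 10 = 11500/567 in (≈ 20.282 in)
Ia = 0.2·(11500/567) = 2300/567 in ≈ 4.056 in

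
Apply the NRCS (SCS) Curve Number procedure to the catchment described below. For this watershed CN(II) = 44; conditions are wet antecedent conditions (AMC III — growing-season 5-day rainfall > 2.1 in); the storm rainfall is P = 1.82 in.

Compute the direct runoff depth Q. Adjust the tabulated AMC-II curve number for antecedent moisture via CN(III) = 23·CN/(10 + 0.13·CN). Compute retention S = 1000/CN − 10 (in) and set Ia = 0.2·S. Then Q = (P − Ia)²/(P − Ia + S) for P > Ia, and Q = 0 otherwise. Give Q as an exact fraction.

Q = 11630647/142805850 in ≈ 0.081 in

Adjust CN=44 to AMC III: 23·44/(10 + 0.13·44) → 1012 ÷ (393/25) = 25300/393 ≈ 64.377
S = 1000/(25300/393) − 10 = 1400/253 in ≈ 5.534 in
Ia = 0.2S: 0.2·5.534 = 1.107 in (exactly 280/253)
P − Ia = 1.820 − 1.107 = 9023/12650 ≈ 0.713 in (> 0, runoff occurs)
Q = (9023/12650)²/((9023/12650) + 1400/253) = (81414529/160022500)/(79023/12650) = 11630647/142805850 in ≈ 0.081 in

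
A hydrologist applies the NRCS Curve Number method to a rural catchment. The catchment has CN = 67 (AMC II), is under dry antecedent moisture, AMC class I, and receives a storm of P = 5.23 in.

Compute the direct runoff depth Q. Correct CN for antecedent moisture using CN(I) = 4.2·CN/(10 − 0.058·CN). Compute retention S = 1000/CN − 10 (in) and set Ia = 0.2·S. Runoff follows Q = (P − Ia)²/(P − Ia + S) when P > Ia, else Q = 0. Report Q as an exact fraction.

Q = 18302572369/32139960300 in ≈ 0.569 in

Adjust CN=67 to AMC I: 4.2·67/(10 − 0.058·67) → (1407/5) ÷ (3057/500) = 46900/1019 ≈ 46.026
S = 1000/(46900/1019) − 10 = 5500/469 in ≈ 11.727 in
Ia = 0.2S: 0.2·11.727 = 2.345 in (exactly 1100/469)
P − Ia = 5.230 − 2.345 = 135287/46900 ≈ 2.885 in (> 0, runoff occurs)
Q: (135287/46900)² ÷ (685287/46900) = 18302572369/32139960300 in (≈ 0.569 in)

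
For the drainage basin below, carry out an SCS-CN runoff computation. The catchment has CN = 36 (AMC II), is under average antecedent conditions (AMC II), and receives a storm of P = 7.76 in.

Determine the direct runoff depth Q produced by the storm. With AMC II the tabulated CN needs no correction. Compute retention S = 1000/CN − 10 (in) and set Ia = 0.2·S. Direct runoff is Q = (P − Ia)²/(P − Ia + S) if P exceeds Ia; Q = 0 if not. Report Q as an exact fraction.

AMC II — tabulated CN = 36 applies directly.
Retention S: 1000/CN − 10 with CN=36.000 → S = 160/9 ≈ 17.778 in
Ia = 0.2·(160/9) = 32/9 in ≈ 3.556 in
P − Ia = 7.760 − 3.556 = 946/225 ≈ 4.204 in (> 0, runoff occurs)
Runoff Q = (P−Ia)²/(P−Ia+S) = (4.204)²/(4.204+17.778) = 447458/556425 ≈ 0.804 in

Q = 447458/556425 in ≈ 0.804 in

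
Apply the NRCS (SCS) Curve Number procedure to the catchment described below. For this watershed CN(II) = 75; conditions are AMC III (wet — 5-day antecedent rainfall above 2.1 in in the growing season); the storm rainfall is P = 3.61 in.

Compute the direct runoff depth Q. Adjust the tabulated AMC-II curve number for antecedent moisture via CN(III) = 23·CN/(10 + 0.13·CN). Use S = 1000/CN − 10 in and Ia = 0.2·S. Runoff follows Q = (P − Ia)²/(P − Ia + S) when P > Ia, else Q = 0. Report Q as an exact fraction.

Q = 524822281/227072100 in ≈ 2.311 in

Adjust CN=75 to AMC III: 23·75/(10 + 0.13·75) → 1725 ÷ (79/4) = 6900/79 ≈ 87.342
Retention S: 1000/CN − 10 with CN=87.342 → S = 100/69 ≈ 1.449 in
Initial abstraction Ia = S/5 = (100/69)/5 = 20/69 ≈ 0.290 in
Since P=3.610 > Ia=0.290: effective rainfall P−Ia = 22909/6900 in
Q = (22909/6900)²/((22909/6900) + 100/69) = (524822281/47610000)/(32909/6900) = 524822281/227072100 in ≈ 2.311 in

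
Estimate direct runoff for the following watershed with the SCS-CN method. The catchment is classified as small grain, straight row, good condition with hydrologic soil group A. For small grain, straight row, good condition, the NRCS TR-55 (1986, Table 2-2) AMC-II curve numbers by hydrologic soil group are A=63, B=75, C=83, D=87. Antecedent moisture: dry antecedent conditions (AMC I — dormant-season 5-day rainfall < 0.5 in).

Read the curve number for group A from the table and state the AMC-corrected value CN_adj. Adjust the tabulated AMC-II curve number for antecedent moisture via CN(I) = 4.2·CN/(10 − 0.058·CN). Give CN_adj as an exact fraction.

NRCS table: small grain, straight row, good condition, soil group A → CN(II) = 63
CN(I) from CN(II)=63: (4.2·63)/(10 − 0.058·63) = 132300/3173 ≈ 41.696

CN_adj = 132300/3173 ≈ 41.696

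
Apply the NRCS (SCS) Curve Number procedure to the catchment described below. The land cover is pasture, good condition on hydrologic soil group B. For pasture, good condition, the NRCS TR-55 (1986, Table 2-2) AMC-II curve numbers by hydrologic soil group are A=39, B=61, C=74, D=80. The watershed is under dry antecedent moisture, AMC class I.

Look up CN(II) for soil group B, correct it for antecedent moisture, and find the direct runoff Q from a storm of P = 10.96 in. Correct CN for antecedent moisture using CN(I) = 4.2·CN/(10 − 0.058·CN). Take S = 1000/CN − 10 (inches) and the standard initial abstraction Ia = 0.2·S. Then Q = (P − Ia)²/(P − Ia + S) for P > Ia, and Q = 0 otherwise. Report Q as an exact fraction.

Q = 3569956002/1318351825 in ≈ 2.708 in

NRCS table: pasture, good condition, soil group B → CN(II) = 61
CN(I) from CN(II)=61: (4.2·61)/(10 − 0.058·61) = 42700/1077 ≈ 39.647
Max retention: S = 1000/(42700/1077) − 10 = 6500/427 in (≈ 15.222 in)
Ia = 0.2·(6500/427) = 1300/427 in ≈ 3.044 in
Excess rainfall: 10.960 − 3.044 = 7.916 in; P > Ia so Q > 0
Q: (84498/10675)² ÷ (246998/10675) = 3569956002/1318351825 in (≈ 2.708 in)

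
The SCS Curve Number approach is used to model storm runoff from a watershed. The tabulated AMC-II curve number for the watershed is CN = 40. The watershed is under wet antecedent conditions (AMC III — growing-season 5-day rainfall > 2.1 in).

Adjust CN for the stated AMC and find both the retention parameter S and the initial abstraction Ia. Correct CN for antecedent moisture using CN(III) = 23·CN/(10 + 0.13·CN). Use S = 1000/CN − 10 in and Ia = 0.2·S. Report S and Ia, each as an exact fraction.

Wet (AMC III): CN(III) = 23·40/(10 + 0.13·40) = 920/(76/5) = 1150/19 ≈ 60.526
Max retention: S = 1000/(1150/19) − 10 = 150/23 in (≈ 6.522 in)
Ia = 0.2·(150/23) = 30/23 in ≈ 1.304 in

S = 150/23 in ≈ 6.522 in; Ia = 30/23 in ≈ 1.304 in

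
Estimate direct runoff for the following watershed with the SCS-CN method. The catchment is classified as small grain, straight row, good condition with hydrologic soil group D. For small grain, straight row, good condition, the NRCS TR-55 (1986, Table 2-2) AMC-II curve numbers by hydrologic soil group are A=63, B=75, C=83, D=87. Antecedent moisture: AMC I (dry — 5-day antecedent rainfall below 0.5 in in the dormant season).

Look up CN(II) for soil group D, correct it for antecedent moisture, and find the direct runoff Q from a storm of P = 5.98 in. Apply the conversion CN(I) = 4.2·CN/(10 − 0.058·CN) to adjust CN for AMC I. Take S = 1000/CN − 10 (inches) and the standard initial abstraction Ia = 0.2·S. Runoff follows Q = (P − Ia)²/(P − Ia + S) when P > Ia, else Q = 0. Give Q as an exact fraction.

NRCS table: small grain, straight row, good condition, soil group D → CN(II) = 87
CN(I) from CN(II)=87: (4.2·87)/(10 − 0.058·87) = 182700/2477 ≈ 73.759
Max retention: S = 1000/(182700/2477) − 10 = 6500/1827 in (≈ 3.558 in)
Initial abstraction Ia = S/5 = (6500/1827)/5 = 1300/1827 ≈ 0.712 in
Excess rainfall: 5.980 − 0.712 = 5.268 in; P > Ia so Q > 0
Q = (481273/91350)²/((481273/91350) + 6500/1827) = (231623700529/8344822500)/(806273/91350) = 17817207733/5665618350 in ≈ 3.145 in

Q = 17817207733/5665618350 in ≈ 3.145 in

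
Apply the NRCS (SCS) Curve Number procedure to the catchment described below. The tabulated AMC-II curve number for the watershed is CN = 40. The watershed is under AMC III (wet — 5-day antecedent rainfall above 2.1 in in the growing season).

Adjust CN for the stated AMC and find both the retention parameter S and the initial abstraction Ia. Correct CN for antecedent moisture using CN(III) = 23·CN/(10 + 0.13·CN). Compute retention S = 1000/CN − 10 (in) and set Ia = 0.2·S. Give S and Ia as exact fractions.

S = 150/23 in ≈ 6.522 in; Ia = 30/23 in ≈ 1.304 in

Adjust CN=40 to AMC III: 23·40/(10 + 0.13·40) → 920 ÷ (76/5) = 1150/19 ≈ 60.526
Retention S: 1000/CN − 10 with CN=60.526 → S = 150/23 ≈ 6.522 in
Ia = 0.2S: 0.2·6.522 = 1.304 in (exactly 30/23)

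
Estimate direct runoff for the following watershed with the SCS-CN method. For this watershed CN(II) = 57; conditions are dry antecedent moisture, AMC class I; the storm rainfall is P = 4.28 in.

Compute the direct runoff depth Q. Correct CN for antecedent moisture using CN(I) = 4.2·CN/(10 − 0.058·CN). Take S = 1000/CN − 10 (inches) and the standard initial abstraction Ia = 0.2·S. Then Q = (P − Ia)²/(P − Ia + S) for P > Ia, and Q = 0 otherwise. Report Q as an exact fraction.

Q = 423495241/16700514075 in ≈ 0.025 in

Adjust CN=57 to AMC I: 4.2·57/(10 − 0.058·57) → (1197/5) ÷ (3347/500) = 119700/3347 ≈ 35.763
S = 1000/(119700/3347) − 10 = 21500/1197 in ≈ 17.962 in
Ia = 0.2S: 0.2·17.962 = 3.592 in (exactly 4300/1197)
Excess rainfall: 4.280 − 3.592 = 0.688 in; P > Ia so Q > 0
Runoff Q = (P−Ia)²/(P−Ia+S) = (0.688)²/(0.688+17.962) = 423495241/16700514075 ≈ 0.025 in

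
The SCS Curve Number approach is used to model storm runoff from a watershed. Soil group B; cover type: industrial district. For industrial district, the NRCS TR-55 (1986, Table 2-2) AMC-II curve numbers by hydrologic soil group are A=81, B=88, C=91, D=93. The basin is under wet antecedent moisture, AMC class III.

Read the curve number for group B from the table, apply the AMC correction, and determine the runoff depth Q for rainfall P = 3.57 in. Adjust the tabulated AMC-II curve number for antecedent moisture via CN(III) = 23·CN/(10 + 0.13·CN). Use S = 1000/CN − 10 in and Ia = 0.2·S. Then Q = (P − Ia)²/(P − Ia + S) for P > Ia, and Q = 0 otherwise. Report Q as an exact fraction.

NRCS table: industrial district, soil group B → CN(II) = 88
Wet (AMC III): CN(III) = 23·88/(10 + 0.13·88) = 2024/(536/25) = 6325/67 ≈ 94.403
Retention S: 1000/CN − 10 with CN=94.403 → S = 150/253 ≈ 0.593 in
Initial abstraction Ia = S/5 = (150/253)/5 = 30/253 ≈ 0.119 in
P − Ia = 3.570 − 0.119 = 87321/25300 ≈ 3.451 in (> 0, runoff occurs)
Runoff Q = (P−Ia)²/(P−Ia+S) = (3.451)²/(3.451+0.593) = 847217449/287635700 ≈ 2.945 in

Q = 847217449/287635700 in ≈ 2.945 in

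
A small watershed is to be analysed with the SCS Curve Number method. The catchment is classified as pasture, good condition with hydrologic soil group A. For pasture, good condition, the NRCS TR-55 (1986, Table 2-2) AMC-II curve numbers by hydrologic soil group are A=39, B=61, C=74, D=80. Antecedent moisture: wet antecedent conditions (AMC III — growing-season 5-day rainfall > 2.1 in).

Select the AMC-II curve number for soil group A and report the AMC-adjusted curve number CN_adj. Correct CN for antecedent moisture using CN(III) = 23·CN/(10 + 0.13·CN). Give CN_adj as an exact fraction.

NRCS table: pasture, good condition, soil group A → CN(II) = 39
Wet (AMC III): CN(III) = 23·39/(10 + 0.13·39) = 897/(1507/100) = 89700/1507 ≈ 59.522

CN_adj = 89700/1507 ≈ 59.522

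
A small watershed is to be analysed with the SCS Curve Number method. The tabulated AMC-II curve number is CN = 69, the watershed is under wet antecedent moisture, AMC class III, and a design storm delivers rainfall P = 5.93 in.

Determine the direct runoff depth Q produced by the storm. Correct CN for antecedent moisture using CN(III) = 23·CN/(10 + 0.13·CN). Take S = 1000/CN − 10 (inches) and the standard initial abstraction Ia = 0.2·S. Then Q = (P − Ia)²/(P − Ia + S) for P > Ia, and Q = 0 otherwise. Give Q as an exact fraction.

CN(III) from CN(II)=69: (23·69)/(10 + 0.13·69) = 158700/1897 ≈ 83.658
Max retention: S = 1000/(158700/1897) − 10 = 3100/1587 in (≈ 1.953 in)
Ia = 0.2S: 0.2·1.953 = 0.391 in (exactly 620/1587)
Since P=5.930 > Ia=0.391: effective rainfall P−Ia = 879091/158700 in
Q: (879091/158700)² ÷ (1189091/158700) = 772800986281/188708741700 in (≈ 4.095 in)

Q = 772800986281/188708741700 in ≈ 4.095 in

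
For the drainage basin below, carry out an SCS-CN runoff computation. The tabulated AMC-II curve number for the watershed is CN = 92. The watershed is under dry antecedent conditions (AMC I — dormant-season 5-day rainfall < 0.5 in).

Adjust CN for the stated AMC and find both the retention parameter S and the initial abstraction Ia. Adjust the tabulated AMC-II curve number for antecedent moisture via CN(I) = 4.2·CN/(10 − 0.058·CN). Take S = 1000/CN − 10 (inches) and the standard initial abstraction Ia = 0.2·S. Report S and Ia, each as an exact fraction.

CN(I) from CN(II)=92: (4.2·92)/(10 − 0.058·92) = 48300/583 ≈ 82.847
S = 1000/(48300/583) − 10 = 1000/483 in ≈ 2.070 in
Initial abstraction Ia = S/5 = (1000/483)/5 = 200/483 ≈ 0.414 in

S = 1000/483 in ≈ 2.070 in; Ia = 200/483 in ≈ 0.414 in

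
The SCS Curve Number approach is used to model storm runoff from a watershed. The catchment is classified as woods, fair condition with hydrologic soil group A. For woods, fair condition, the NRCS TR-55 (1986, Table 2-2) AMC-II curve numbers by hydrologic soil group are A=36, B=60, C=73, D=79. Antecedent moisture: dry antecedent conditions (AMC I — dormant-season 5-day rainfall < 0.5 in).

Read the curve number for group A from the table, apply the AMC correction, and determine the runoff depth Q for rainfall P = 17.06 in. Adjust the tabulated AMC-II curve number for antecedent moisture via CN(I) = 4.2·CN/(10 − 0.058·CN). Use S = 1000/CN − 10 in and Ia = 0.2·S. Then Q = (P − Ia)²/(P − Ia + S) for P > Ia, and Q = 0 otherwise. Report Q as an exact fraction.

Q = 6596201089/4547500650 in ≈ 1.451 in

NRCS table: woods, fair condition, soil group A → CN(II) = 36
CN(I) from CN(II)=36: (4.2·36)/(10 − 0.058·36) = 18900/989 ≈ 19.110
S = 1000/(18900/989) − 10 = 8000/189 in ≈ 42.328 in
Ia = 0.2·(8000/189) = 1600/189 in ≈ 8.466 in
Excess rainfall: 17.060 − 8.466 = 8.594 in; P > Ia so Q > 0
Q: (81217/9450)² ÷ (481217/9450) = 6596201089/4547500650 in (≈ 1.451 in)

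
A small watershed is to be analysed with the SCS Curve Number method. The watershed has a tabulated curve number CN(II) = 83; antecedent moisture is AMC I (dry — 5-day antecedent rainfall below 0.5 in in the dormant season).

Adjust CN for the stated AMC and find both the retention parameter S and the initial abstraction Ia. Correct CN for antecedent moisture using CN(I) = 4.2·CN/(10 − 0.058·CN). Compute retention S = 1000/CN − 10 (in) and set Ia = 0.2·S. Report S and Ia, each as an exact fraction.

S = 8500/1743 in ≈ 4.877 in; Ia = 1700/1743 in ≈ 0.975 in

CN(I) from CN(II)=83: (4.2·83)/(10 − 0.058·83) = 174300/2593 ≈ 67.219
S = 1000/(174300/2593) − 10 = 8500/1743 in ≈ 4.877 in
Initial abstraction Ia = S/5 = (8500/1743)/5 = 1700/1743 ≈ 0.975 in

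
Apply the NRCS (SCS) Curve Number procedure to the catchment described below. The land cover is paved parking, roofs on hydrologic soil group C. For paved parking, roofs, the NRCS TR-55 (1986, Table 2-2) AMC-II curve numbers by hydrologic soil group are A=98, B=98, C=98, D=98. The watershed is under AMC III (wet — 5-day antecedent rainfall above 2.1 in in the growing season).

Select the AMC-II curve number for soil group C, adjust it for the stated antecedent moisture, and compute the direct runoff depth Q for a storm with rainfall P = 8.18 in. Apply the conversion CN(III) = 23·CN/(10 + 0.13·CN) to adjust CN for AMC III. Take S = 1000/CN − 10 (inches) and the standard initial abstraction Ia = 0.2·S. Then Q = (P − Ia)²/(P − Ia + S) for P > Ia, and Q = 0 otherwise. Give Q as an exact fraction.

Q = 211547563249/26199538050 in ≈ 8.074 in

NRCS table: paved parking, roofs, soil group C → CN(II) = 98
CN(III) from CN(II)=98: (23·98)/(10 + 0.13·98) = 112700/1137 ≈ 99.120
Max retention: S = 1000/(112700/1137) − 10 = 100/1127 in (≈ 0.089 in)
Ia = 0.2·(100/1127) = 20/1127 in ≈ 0.018 in
Since P=8.180 > Ia=0.018: effective rainfall P−Ia = 459943/56350 in
Q = (459943/56350)²/((459943/56350) + 100/1127) = (211547563249/3175322500)/(464943/56350) = 211547563249/26199538050 in ≈ 8.074 in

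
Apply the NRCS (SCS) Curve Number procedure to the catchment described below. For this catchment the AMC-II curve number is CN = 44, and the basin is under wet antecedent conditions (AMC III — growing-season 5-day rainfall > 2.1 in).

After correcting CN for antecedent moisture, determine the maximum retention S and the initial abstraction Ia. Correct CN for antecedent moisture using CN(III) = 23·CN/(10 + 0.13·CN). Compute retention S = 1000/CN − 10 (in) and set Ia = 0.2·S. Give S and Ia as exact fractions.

S = 1400/253 in ≈ 5.534 in; Ia = 280/253 in ≈ 1.107 in

Wet (AMC III): CN(III) = 23·44/(10 + 0.13·44) = 1012/(393/25) = 25300/393 ≈ 64.377
Max retention: S = 1000/(25300/393) − 10 = 1400/253 in (≈ 5.534 in)
Ia = 0.2S: 0.2·5.534 = 1.107 in (exactly 280/253)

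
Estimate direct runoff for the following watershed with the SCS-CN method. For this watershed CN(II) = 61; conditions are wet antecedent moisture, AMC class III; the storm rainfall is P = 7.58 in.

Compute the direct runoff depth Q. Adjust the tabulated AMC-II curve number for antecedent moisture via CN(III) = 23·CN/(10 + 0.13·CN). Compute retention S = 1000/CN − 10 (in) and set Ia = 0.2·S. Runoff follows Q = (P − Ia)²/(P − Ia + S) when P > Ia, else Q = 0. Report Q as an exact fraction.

Q = 242789751169/48244750550 in ≈ 5.032 in

CN(III) from CN(II)=61: (23·61)/(10 + 0.13·61) = 140300/1793 ≈ 78.249
Max retention: S = 1000/(140300/1793) − 10 = 3900/1403 in (≈ 2.780 in)
Ia = 0.2S: 0.2·2.780 = 0.556 in (exactly 780/1403)
P − Ia = 7.580 − 0.556 = 492737/70150 ≈ 7.024 in (> 0, runoff occurs)
Q: (492737/70150)² ÷ (687737/70150) = 242789751169/48244750550 in (≈ 5.032 in)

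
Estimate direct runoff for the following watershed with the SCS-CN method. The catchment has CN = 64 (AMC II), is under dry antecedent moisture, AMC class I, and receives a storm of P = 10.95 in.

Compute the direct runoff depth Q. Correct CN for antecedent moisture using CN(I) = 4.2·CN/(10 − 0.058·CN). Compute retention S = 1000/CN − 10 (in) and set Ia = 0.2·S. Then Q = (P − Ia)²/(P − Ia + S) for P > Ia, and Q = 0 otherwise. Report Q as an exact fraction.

CN(I) from CN(II)=64: (4.2·64)/(10 − 0.058·64) = 5600/131 ≈ 42.748
Retention S: 1000/CN − 10 with CN=42.748 → S = 375/28 ≈ 13.393 in
Ia = 0.2S: 0.2·13.393 = 2.679 in (exactly 75/28)
Since P=10.950 > Ia=2.679: effective rainfall P−Ia = 579/70 in
Q = (579/70)²/((579/70) + 375/28) = (335241/4900)/(3033/140) = 37249/11795 in ≈ 3.158 in

Q = 37249/11795 in ≈ 3.158 in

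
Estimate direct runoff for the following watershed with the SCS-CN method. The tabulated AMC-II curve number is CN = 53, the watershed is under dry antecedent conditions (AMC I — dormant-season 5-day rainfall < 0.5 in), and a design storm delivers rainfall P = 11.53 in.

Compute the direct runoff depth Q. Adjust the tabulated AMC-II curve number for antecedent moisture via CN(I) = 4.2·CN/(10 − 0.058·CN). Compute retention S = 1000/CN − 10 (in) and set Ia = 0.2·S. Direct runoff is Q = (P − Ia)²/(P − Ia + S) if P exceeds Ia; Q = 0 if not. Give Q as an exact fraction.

CN(I) from CN(II)=53: (4.2·53)/(10 − 0.058·53) = 111300/3463 ≈ 32.140
Retention S: 1000/CN − 10 with CN=32.140 → S = 23500/1113 ≈ 21.114 in
Ia = 0.2·(23500/1113) = 4700/1113 in ≈ 4.223 in
Since P=11.530 > Ia=4.223: effective rainfall P−Ia = 813289/111300 in
Q = (813289/111300)²/((813289/111300) + 23500/1113) = (661438997521/12387690000)/(3163289/111300) = 661438997521/352074065700 in ≈ 1.879 in

Q = 661438997521/352074065700 in ≈ 1.879 in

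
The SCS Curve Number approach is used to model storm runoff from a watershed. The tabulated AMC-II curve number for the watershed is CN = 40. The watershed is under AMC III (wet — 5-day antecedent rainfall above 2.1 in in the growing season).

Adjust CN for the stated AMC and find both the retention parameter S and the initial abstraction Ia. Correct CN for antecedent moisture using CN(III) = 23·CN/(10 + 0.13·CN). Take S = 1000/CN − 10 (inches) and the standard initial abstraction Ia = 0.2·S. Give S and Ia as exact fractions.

S = 150/23 in ≈ 6.522 in; Ia = 30/23 in ≈ 1.304 in

CN(III) from CN(II)=40: (23·40)/(10 + 0.13·40) = 1150/19 ≈ 60.526
S = 1000/(1150/19) − 10 = 150/23 in ≈ 6.522 in
Ia = 0.2S: 0.2·6.522 = 1.304 in (exactly 30/23)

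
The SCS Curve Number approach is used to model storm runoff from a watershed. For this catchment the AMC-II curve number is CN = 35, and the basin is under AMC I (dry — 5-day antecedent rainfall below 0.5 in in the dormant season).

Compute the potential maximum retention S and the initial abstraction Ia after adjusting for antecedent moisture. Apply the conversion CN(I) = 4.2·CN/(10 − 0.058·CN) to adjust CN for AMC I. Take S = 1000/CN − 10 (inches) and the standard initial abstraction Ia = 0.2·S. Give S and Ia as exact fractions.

Adjust CN=35 to AMC I: 4.2·35/(10 − 0.058·35) → 147 ÷ (797/100) = 14700/797 ≈ 18.444
Max retention: S = 1000/(14700/797) − 10 = 6500/147 in (≈ 44.218 in)
Ia = 0.2·(6500/147) = 1300/147 in ≈ 8.844 in

S = 6500/147 in ≈ 44.218 in; Ia = 1300/147 in ≈ 8.844 in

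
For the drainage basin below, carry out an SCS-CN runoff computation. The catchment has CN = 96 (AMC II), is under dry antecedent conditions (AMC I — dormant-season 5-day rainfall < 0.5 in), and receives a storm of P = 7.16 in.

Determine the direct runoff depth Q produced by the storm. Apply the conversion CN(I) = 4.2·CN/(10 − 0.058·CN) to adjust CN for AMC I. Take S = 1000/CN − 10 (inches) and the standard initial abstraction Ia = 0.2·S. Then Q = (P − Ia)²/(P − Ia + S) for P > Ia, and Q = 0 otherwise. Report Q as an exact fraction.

CN(I) from CN(II)=96: (4.2·96)/(10 − 0.058·96) = 25200/277 ≈ 90.975
Max retention: S = 1000/(25200/277) − 10 = 125/126 in (≈ 0.992 in)
Ia = 0.2S: 0.2·0.992 = 0.198 in (exactly 25/126)
Excess rainfall: 7.160 − 0.198 = 6.962 in; P > Ia so Q > 0
Runoff Q = (P−Ia)²/(P−Ia+S) = (6.962)²/(6.962+0.992) = 480881041/78920100 ≈ 6.093 in

Q = 480881041/78920100 in ≈ 6.093 in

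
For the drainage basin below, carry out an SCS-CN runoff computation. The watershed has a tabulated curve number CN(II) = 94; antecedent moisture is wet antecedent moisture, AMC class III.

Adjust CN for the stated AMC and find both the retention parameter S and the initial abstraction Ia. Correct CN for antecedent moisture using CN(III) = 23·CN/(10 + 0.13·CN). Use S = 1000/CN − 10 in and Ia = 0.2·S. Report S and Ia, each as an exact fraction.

Adjust CN=94 to AMC III: 23·94/(10 + 0.13·94) → 2162 ÷ (1111/50) = 108100/1111 ≈ 97.300
Max retention: S = 1000/(108100/1111) − 10 = 300/1081 in (≈ 0.278 in)
Initial abstraction Ia = S/5 = (300/1081)/5 = 60/1081 ≈ 0.056 in

S = 300/1081 in ≈ 0.278 in; Ia = 60/1081 in ≈ 0.056 in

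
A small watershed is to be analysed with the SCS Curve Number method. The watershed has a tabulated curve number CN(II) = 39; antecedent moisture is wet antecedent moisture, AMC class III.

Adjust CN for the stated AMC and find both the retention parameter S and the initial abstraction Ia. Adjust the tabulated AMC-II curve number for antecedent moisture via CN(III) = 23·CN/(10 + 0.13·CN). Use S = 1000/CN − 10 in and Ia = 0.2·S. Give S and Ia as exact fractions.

S = 6100/897 in ≈ 6.800 in; Ia = 1220/897 in ≈ 1.360 in

Adjust CN=39 to AMC III: 23·39/(10 + 0.13·39) → 897 ÷ (1507/100) = 89700/1507 ≈ 59.522
S = 1000/(89700/1507) − 10 = 6100/897 in ≈ 6.800 in
Initial abstraction Ia = S/5 = (6100/897)/5 = 1220/897 ≈ 1.360 in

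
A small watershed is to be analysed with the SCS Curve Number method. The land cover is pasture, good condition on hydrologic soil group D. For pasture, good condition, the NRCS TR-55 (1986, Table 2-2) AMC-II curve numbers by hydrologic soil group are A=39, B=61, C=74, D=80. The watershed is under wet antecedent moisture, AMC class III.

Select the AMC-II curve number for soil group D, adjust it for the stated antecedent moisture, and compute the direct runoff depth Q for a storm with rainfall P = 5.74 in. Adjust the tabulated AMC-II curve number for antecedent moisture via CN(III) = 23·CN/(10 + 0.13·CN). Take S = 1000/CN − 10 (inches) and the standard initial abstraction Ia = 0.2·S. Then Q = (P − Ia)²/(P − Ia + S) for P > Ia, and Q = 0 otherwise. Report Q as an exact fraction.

Q = 40335201/8741150 in ≈ 4.614 in

NRCS table: pasture, good condition, soil group D → CN(II) = 80
CN(III) from CN(II)=80: (23·80)/(10 + 0.13·80) = 4600/51 ≈ 90.196
Retention S: 1000/CN − 10 with CN=90.196 → S = 25/23 ≈ 1.087 in
Initial abstraction Ia = S/5 = (25/23)/5 = 5/23 ≈ 0.217 in
Since P=5.740 > Ia=0.217: effective rainfall P−Ia = 6351/1150 in
Runoff Q = (P−Ia)²/(P−Ia+S) = (5.523)²/(5.523+1.087) = 40335201/8741150 ≈ 4.614 in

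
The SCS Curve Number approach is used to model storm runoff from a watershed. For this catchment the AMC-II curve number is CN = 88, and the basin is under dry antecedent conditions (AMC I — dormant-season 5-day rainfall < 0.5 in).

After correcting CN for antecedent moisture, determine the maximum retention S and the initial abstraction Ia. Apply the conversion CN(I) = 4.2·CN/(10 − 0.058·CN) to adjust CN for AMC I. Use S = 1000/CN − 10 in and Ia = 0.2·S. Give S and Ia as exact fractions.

S = 250/77 in ≈ 3.247 in; Ia = 50/77 in ≈ 0.649 in

Adjust CN=88 to AMC I: 4.2·88/(10 − 0.058·88) → (1848/5) ÷ (612/125) = 3850/51 ≈ 75.490
Max retention: S = 1000/(3850/51) − 10 = 250/77 in (≈ 3.247 in)
Ia = 0.2·(250/77) = 50/77 in ≈ 0.649 in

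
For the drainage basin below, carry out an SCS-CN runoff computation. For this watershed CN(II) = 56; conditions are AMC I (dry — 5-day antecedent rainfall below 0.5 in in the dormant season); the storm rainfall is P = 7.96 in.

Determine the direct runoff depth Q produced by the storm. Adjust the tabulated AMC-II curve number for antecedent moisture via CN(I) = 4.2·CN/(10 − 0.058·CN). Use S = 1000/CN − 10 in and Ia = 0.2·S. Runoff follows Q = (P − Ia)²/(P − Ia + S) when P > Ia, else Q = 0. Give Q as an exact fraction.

Adjust CN=56 to AMC I: 4.2·56/(10 − 0.058·56) → (1176/5) ÷ (844/125) = 7350/211 ≈ 34.834
Retention S: 1000/CN − 10 with CN=34.834 → S = 2750/147 ≈ 18.707 in
Initial abstraction Ia = S/5 = (2750/147)/5 = 550/147 ≈ 3.741 in
Excess rainfall: 7.960 − 3.741 = 4.219 in; P > Ia so Q > 0
Runoff Q = (P−Ia)²/(P−Ia+S) = (4.219)²/(4.219+18.707) = 240343009/309629775 ≈ 0.776 in

Q = 240343009/309629775 in ≈ 0.776 in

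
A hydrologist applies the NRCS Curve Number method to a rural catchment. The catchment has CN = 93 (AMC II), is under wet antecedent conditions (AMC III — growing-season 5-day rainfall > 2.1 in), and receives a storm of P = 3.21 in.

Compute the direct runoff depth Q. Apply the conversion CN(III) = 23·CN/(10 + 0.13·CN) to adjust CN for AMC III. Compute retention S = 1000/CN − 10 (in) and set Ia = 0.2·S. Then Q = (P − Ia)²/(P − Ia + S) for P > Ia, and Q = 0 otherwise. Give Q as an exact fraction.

CN(III) from CN(II)=93: (23·93)/(10 + 0.13·93) = 213900/2209 ≈ 96.831
S = 1000/(213900/2209) − 10 = 700/2139 in ≈ 0.327 in
Ia = 0.2S: 0.2·0.327 = 0.065 in (exactly 140/2139)
Excess rainfall: 3.210 − 0.065 = 3.145 in; P > Ia so Q > 0
Runoff Q = (P−Ia)²/(P−Ia+S) = (3.145)²/(3.145+0.327) = 452416319161/158846204100 ≈ 2.848 in

Q = 452416319161/158846204100 in ≈ 2.848 in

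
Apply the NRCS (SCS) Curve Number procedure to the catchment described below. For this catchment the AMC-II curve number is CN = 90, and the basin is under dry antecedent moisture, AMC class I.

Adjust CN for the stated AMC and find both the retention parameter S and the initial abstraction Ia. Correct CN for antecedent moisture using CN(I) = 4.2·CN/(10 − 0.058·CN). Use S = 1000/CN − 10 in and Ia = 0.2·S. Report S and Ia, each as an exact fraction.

S = 500/189 in ≈ 2.646 in; Ia = 100/189 in ≈ 0.529 in

CN(I) from CN(II)=90: (4.2·90)/(10 − 0.058·90) = 18900/239 ≈ 79.079
Retention S: 1000/CN − 10 with CN=79.079 → S = 500/189 ≈ 2.646 in
Initial abstraction Ia = S/5 = (500/189)/5 = 100/189 ≈ 0.529 in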